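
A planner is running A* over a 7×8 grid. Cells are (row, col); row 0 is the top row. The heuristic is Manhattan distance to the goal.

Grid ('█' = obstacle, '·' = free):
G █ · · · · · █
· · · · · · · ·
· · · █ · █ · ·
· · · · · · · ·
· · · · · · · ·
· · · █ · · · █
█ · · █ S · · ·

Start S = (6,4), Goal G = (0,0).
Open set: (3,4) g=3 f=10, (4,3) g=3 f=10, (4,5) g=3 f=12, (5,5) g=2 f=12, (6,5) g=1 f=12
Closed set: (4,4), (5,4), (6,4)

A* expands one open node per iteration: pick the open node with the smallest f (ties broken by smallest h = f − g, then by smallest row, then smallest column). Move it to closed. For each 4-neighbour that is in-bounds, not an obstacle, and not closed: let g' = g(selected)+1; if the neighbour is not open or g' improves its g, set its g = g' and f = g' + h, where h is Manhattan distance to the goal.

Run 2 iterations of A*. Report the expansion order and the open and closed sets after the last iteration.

order=[(3,4) → (2,4)]; open=[(1,4) g=5 f=10, (3,3) g=4 f=10, (3,5) g=4 f=12, (4,3) g=3 f=10, (4,5) g=3 f=12, (5,5) g=2 f=12, (6,5) g=1 f=12]; closed=[(2,4), (3,4), (4,4), (5,4), (6,4)]

step 1: expand (3,4) (f=10, h=7) → closed; open now [(2,4) g=4 f=10, (3,3) g=4 f=10, (3,5) g=4 f=12, (4,3) g=3 f=10, (4,5) g=3 f=12, (5,5) g=2 f=12, (6,5) g=1 f=12]
step 2: expand (2,4) (f=10, h=6) → closed; open now [(1,4) g=5 f=10, (3,3) g=4 f=10, (3,5) g=4 f=12, (4,3) g=3 f=10, (4,5) g=3 f=12, (5,5) g=2 f=12, (6,5) g=1 f=12]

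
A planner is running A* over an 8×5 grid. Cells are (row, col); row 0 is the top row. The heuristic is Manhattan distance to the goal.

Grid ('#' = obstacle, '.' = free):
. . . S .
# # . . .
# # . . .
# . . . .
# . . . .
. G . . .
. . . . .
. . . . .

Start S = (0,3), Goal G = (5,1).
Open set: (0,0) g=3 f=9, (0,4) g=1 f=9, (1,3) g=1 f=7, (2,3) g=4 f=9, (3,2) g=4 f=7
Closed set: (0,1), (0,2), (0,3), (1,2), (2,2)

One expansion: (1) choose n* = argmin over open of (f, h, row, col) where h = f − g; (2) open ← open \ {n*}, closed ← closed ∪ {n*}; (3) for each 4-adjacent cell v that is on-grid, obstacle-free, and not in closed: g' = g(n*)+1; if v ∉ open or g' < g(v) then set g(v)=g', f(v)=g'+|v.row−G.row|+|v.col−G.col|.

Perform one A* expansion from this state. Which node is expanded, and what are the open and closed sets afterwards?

expanded=(3,2); open=[(0,0) g=3 f=9, (0,4) g=1 f=9, (1,3) g=1 f=7, (2,3) g=4 f=9, (3,1) g=5 f=7, (3,3) g=5 f=9, (4,2) g=5 f=7]; closed=[(0,1), (0,2), (0,3), (1,2), (2,2), (3,2)]

step 1: expand (3,2) (f=7, h=3) → closed; open now [(0,0) g=3 f=9, (0,4) g=1 f=9, (1,3) g=1 f=7, (2,3) g=4 f=9, (3,1) g=5 f=7, (3,3) g=5 f=9, (4,2) g=5 f=7]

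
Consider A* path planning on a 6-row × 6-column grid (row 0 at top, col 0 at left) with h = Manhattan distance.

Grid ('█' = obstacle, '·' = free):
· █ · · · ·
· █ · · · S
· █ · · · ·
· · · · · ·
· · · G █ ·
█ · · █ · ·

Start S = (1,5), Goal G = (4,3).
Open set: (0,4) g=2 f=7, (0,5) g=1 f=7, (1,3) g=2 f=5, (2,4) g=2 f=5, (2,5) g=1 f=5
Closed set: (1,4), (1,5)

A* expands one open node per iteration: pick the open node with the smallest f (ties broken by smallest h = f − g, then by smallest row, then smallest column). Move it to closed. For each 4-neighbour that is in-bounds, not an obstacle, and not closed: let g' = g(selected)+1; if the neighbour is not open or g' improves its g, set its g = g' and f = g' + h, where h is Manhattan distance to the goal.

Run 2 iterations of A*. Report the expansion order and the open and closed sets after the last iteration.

order=[(1,3) → (2,3)]; open=[(0,3) g=3 f=7, (0,4) g=2 f=7, (0,5) g=1 f=7, (1,2) g=3 f=7, (2,2) g=4 f=7, (2,4) g=2 f=5, (2,5) g=1 f=5, (3,3) g=4 f=5]; closed=[(1,3), (1,4), (1,5), (2,3)]

step 1: expand (1,3) (f=5, h=3) → closed; open now [(0,3) g=3 f=7, (0,4) g=2 f=7, (0,5) g=1 f=7, (1,2) g=3 f=7, (2,3) g=3 f=5, (2,4) g=2 f=5, (2,5) g=1 f=5]
step 2: expand (2,3) (f=5, h=2) → closed; open now [(0,3) g=3 f=7, (0,4) g=2 f=7, (0,5) g=1 f=7, (1,2) g=3 f=7, (2,2) g=4 f=7, (2,4) g=2 f=5, (2,5) g=1 f=5, (3,3) g=4 f=5]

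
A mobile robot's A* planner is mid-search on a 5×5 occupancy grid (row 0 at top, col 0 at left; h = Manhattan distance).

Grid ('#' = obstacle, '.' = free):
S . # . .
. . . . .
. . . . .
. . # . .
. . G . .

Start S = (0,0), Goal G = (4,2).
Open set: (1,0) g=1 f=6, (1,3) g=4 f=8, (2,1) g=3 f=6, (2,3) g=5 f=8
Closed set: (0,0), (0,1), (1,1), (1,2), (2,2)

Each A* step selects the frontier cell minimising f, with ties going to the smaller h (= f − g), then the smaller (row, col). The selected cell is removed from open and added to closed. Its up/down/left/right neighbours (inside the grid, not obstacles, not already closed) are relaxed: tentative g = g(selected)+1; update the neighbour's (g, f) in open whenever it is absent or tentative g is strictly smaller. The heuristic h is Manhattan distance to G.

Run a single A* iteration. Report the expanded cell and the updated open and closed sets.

expanded=(2,1); open=[(1,0) g=1 f=6, (1,3) g=4 f=8, (2,0) g=4 f=8, (2,3) g=5 f=8, (3,1) g=4 f=6]; closed=[(0,0), (0,1), (1,1), (1,2), (2,1), (2,2)]

step 1: expand (2,1) (f=6, h=3) → closed; open now [(1,0) g=1 f=6, (1,3) g=4 f=8, (2,0) g=4 f=8, (2,3) g=5 f=8, (3,1) g=4 f=6]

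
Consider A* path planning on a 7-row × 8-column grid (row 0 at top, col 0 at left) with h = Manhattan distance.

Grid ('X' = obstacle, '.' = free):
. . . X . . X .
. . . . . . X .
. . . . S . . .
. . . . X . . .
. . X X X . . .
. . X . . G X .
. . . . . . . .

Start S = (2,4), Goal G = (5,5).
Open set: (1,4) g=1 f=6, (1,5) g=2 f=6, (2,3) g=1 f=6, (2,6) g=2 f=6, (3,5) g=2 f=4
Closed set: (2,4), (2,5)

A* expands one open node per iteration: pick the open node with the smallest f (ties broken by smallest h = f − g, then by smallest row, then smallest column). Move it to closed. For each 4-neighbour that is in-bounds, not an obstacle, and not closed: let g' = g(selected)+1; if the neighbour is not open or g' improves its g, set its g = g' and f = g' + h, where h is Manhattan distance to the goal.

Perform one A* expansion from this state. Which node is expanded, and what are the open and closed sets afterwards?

step 1: expand (3,5) (f=4, h=2) → closed; open now [(1,4) g=1 f=6, (1,5) g=2 f=6, (2,3) g=1 f=6, (2,6) g=2 f=6, (3,6) g=3 f=6, (4,5) g=3 f=4]

expanded=(3,5); open=[(1,4) g=1 f=6, (1,5) g=2 f=6, (2,3) g=1 f=6, (2,6) g=2 f=6, (3,6) g=3 f=6, (4,5) g=3 f=4]; closed=[(2,4), (2,5), (3,5)]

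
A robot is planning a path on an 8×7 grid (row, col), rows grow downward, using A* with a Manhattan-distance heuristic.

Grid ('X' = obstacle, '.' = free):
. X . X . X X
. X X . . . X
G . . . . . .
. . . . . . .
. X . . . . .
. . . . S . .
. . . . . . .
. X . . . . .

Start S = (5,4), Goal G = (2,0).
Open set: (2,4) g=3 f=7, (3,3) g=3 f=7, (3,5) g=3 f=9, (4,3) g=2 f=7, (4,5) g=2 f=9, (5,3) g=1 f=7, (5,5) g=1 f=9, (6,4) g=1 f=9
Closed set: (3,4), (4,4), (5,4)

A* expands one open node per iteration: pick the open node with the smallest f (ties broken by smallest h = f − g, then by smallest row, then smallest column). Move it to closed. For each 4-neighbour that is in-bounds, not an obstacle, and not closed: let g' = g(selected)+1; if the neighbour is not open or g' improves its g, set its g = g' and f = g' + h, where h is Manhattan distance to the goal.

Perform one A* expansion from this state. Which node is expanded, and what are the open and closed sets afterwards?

step 1: expand (2,4) (f=7, h=4) → closed; open now [(1,4) g=4 f=9, (2,3) g=4 f=7, (2,5) g=4 f=9, (3,3) g=3 f=7, (3,5) g=3 f=9, (4,3) g=2 f=7, (4,5) g=2 f=9, (5,3) g=1 f=7, (5,5) g=1 f=9, (6,4) g=1 f=9]

expanded=(2,4); open=[(1,4) g=4 f=9, (2,3) g=4 f=7, (2,5) g=4 f=9, (3,3) g=3 f=7, (3,5) g=3 f=9, (4,3) g=2 f=7, (4,5) g=2 f=9, (5,3) g=1 f=7, (5,5) g=1 f=9, (6,4) g=1 f=9]; closed=[(2,4), (3,4), (4,4), (5,4)]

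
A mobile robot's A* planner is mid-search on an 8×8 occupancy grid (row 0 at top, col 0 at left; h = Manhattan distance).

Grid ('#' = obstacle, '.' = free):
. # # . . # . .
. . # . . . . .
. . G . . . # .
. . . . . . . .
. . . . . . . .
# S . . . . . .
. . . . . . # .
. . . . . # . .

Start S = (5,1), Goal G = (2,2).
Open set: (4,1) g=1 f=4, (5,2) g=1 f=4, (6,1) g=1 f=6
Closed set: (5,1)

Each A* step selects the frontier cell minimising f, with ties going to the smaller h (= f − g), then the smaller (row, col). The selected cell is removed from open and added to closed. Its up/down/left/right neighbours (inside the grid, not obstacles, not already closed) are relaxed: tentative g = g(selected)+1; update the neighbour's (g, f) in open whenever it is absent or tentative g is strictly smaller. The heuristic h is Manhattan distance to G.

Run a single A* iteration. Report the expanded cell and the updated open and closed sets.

expanded=(4,1); open=[(3,1) g=2 f=4, (4,0) g=2 f=6, (4,2) g=2 f=4, (5,2) g=1 f=4, (6,1) g=1 f=6]; closed=[(4,1), (5,1)]

step 1: expand (4,1) (f=4, h=3) → closed; open now [(3,1) g=2 f=4, (4,0) g=2 f=6, (4,2) g=2 f=4, (5,2) g=1 f=4, (6,1) g=1 f=6]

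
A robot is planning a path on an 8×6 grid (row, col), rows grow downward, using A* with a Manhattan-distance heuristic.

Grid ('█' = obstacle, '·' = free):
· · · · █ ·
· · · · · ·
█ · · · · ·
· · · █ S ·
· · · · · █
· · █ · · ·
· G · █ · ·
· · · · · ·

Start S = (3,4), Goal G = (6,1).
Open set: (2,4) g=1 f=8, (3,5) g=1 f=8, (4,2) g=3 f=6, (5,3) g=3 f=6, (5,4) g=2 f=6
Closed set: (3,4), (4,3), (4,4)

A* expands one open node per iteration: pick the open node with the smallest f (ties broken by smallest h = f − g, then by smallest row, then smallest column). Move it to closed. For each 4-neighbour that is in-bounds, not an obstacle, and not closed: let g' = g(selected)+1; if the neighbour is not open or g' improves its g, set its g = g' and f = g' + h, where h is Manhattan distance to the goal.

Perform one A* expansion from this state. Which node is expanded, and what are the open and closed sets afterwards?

step 1: expand (4,2) (f=6, h=3) → closed; open now [(2,4) g=1 f=8, (3,2) g=4 f=8, (3,5) g=1 f=8, (4,1) g=4 f=6, (5,3) g=3 f=6, (5,4) g=2 f=6]

expanded=(4,2); open=[(2,4) g=1 f=8, (3,2) g=4 f=8, (3,5) g=1 f=8, (4,1) g=4 f=6, (5,3) g=3 f=6, (5,4) g=2 f=6]; closed=[(3,4), (4,2), (4,3), (4,4)]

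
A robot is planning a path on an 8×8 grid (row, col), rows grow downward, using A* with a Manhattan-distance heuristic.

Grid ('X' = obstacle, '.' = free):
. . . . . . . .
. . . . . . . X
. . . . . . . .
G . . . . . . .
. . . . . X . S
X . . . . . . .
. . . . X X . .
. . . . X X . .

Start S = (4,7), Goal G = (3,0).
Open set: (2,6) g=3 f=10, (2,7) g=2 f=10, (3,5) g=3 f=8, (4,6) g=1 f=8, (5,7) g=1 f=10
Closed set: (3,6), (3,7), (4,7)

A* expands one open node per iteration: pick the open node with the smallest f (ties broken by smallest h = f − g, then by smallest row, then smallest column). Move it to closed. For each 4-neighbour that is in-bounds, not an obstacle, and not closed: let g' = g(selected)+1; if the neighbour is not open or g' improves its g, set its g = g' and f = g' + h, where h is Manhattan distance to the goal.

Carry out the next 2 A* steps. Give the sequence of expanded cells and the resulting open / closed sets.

order=[(3,5) → (3,4)]; open=[(2,4) g=5 f=10, (2,5) g=4 f=10, (2,6) g=3 f=10, (2,7) g=2 f=10, (3,3) g=5 f=8, (4,4) g=5 f=10, (4,6) g=1 f=8, (5,7) g=1 f=10]; closed=[(3,4), (3,5), (3,6), (3,7), (4,7)]

step 1: expand (3,5) (f=8, h=5) → closed; open now [(2,5) g=4 f=10, (2,6) g=3 f=10, (2,7) g=2 f=10, (3,4) g=4 f=8, (4,6) g=1 f=8, (5,7) g=1 f=10]
step 2: expand (3,4) (f=8, h=4) → closed; open now [(2,4) g=5 f=10, (2,5) g=4 f=10, (2,6) g=3 f=10, (2,7) g=2 f=10, (3,3) g=5 f=8, (4,4) g=5 f=10, (4,6) g=1 f=8, (5,7) g=1 f=10]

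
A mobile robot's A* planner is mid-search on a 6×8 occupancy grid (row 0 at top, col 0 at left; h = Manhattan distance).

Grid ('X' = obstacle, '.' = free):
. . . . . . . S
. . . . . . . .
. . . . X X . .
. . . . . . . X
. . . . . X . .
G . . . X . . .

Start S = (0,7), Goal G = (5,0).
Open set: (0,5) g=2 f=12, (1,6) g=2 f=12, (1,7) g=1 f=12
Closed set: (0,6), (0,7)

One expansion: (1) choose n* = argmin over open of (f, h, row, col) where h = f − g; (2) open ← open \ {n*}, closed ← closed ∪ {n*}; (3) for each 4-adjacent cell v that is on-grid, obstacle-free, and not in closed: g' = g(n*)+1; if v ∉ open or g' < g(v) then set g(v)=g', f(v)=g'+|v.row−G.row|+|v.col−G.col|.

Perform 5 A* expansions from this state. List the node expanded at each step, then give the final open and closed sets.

order=[(0,5) → (0,4) → (0,3) → (0,2) → (0,1)]; open=[(0,0) g=7 f=12, (1,1) g=7 f=12, (1,2) g=6 f=12, (1,3) g=5 f=12, (1,4) g=4 f=12, (1,5) g=3 f=12, (1,6) g=2 f=12, (1,7) g=1 f=12]; closed=[(0,1), (0,2), (0,3), (0,4), (0,5), (0,6), (0,7)]

step 1: expand (0,5) (f=12, h=10) → closed; open now [(0,4) g=3 f=12, (1,5) g=3 f=12, (1,6) g=2 f=12, (1,7) g=1 f=12]
step 2: expand (0,4) (f=12, h=9) → closed; open now [(0,3) g=4 f=12, (1,4) g=4 f=12, (1,5) g=3 f=12, (1,6) g=2 f=12, (1,7) g=1 f=12]
step 3: expand (0,3) (f=12, h=8) → closed; open now [(0,2) g=5 f=12, (1,3) g=5 f=12, (1,4) g=4 f=12, (1,5) g=3 f=12, (1,6) g=2 f=12, (1,7) g=1 f=12]
step 4: expand (0,2) (f=12, h=7) → closed; open now [(0,1) g=6 f=12, (1,2) g=6 f=12, (1,3) g=5 f=12, (1,4) g=4 f=12, (1,5) g=3 f=12, (1,6) g=2 f=12, (1,7) g=1 f=12]
step 5: expand (0,1) (f=12, h=6) → closed; open now [(0,0) g=7 f=12, (1,1) g=7 f=12, (1,2) g=6 f=12, (1,3) g=5 f=12, (1,4) g=4 f=12, (1,5) g=3 f=12, (1,6) g=2 f=12, (1,7) g=1 f=12]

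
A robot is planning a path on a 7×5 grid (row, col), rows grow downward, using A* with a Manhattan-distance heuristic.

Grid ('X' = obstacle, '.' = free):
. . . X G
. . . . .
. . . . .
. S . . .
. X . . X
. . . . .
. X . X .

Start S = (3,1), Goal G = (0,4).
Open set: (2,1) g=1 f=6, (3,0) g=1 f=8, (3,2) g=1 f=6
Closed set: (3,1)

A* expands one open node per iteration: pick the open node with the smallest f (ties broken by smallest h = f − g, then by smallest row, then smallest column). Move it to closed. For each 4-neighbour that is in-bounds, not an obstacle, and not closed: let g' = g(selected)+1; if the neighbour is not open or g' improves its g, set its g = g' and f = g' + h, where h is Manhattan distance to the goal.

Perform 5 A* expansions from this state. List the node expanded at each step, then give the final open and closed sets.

step 1: expand (2,1) (f=6, h=5) → closed; open now [(1,1) g=2 f=6, (2,0) g=2 f=8, (2,2) g=2 f=6, (3,0) g=1 f=8, (3,2) g=1 f=6]
step 2: expand (1,1) (f=6, h=4) → closed; open now [(0,1) g=3 f=6, (1,0) g=3 f=8, (1,2) g=3 f=6, (2,0) g=2 f=8, (2,2) g=2 f=6, (3,0) g=1 f=8, (3,2) g=1 f=6]
step 3: expand (0,1) (f=6, h=3) → closed; open now [(0,0) g=4 f=8, (0,2) g=4 f=6, (1,0) g=3 f=8, (1,2) g=3 f=6, (2,0) g=2 f=8, (2,2) g=2 f=6, (3,0) g=1 f=8, (3,2) g=1 f=6]
step 4: expand (0,2) (f=6, h=2) → closed; open now [(0,0) g=4 f=8, (1,0) g=3 f=8, (1,2) g=3 f=6, (2,0) g=2 f=8, (2,2) g=2 f=6, (3,0) g=1 f=8, (3,2) g=1 f=6]
step 5: expand (1,2) (f=6, h=3) → closed; open now [(0,0) g=4 f=8, (1,0) g=3 f=8, (1,3) g=4 f=6, (2,0) g=2 f=8, (2,2) g=2 f=6, (3,0) g=1 f=8, (3,2) g=1 f=6]

order=[(2,1) → (1,1) → (0,1) → (0,2) → (1,2)]; open=[(0,0) g=4 f=8, (1,0) g=3 f=8, (1,3) g=4 f=6, (2,0) g=2 f=8, (2,2) g=2 f=6, (3,0) g=1 f=8, (3,2) g=1 f=6]; closed=[(0,1), (0,2), (1,1), (1,2), (2,1), (3,1)]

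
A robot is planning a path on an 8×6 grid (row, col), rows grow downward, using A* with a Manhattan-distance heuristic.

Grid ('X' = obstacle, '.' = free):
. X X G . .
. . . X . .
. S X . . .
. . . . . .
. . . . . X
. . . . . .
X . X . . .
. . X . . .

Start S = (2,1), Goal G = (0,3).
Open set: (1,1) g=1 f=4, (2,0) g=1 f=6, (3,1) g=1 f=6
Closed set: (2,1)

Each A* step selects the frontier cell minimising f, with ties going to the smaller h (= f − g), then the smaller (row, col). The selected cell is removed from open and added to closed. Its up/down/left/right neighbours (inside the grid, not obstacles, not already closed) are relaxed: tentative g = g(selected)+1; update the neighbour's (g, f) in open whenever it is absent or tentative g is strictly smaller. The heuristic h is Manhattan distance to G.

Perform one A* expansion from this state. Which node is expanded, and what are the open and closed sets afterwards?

step 1: expand (1,1) (f=4, h=3) → closed; open now [(1,0) g=2 f=6, (1,2) g=2 f=4, (2,0) g=1 f=6, (3,1) g=1 f=6]

expanded=(1,1); open=[(1,0) g=2 f=6, (1,2) g=2 f=4, (2,0) g=1 f=6, (3,1) g=1 f=6]; closed=[(1,1), (2,1)]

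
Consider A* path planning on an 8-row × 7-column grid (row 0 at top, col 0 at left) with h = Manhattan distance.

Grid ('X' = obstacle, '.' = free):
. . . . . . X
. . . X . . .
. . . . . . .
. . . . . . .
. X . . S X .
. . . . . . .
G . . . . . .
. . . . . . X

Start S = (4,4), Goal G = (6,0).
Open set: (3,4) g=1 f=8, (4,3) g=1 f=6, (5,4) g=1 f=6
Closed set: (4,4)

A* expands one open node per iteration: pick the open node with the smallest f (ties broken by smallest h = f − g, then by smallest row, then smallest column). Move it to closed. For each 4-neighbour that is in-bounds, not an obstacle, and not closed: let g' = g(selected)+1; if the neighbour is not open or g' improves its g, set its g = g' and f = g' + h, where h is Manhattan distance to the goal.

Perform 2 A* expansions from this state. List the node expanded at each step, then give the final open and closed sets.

order=[(4,3) → (4,2)]; open=[(3,2) g=3 f=8, (3,3) g=2 f=8, (3,4) g=1 f=8, (5,2) g=3 f=6, (5,3) g=2 f=6, (5,4) g=1 f=6]; closed=[(4,2), (4,3), (4,4)]

step 1: expand (4,3) (f=6, h=5) → closed; open now [(3,3) g=2 f=8, (3,4) g=1 f=8, (4,2) g=2 f=6, (5,3) g=2 f=6, (5,4) g=1 f=6]
step 2: expand (4,2) (f=6, h=4) → closed; open now [(3,2) g=3 f=8, (3,3) g=2 f=8, (3,4) g=1 f=8, (5,2) g=3 f=6, (5,3) g=2 f=6, (5,4) g=1 f=6]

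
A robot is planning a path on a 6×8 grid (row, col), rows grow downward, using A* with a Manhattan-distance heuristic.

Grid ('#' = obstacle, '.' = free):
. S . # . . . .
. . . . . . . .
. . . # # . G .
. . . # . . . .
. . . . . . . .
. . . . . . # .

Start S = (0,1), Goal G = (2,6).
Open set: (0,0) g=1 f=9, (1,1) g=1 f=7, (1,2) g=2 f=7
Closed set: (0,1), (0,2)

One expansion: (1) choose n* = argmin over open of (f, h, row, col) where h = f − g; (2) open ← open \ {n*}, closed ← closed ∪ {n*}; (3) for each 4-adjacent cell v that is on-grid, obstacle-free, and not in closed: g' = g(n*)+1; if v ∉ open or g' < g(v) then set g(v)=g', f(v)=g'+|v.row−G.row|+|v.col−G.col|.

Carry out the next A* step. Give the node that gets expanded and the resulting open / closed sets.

expanded=(1,2); open=[(0,0) g=1 f=9, (1,1) g=1 f=7, (1,3) g=3 f=7, (2,2) g=3 f=7]; closed=[(0,1), (0,2), (1,2)]

step 1: expand (1,2) (f=7, h=5) → closed; open now [(0,0) g=1 f=9, (1,1) g=1 f=7, (1,3) g=3 f=7, (2,2) g=3 f=7]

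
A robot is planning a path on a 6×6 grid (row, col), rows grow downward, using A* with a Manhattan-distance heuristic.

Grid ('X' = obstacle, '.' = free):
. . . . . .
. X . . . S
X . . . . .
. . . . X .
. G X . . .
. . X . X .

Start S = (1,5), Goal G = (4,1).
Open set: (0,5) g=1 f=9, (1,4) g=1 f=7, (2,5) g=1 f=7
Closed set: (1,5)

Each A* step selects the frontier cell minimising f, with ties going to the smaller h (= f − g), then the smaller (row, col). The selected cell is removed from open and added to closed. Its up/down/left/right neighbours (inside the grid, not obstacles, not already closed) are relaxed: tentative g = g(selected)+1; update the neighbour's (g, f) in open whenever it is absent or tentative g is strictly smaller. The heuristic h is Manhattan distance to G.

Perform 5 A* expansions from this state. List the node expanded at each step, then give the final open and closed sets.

order=[(1,4) → (1,3) → (1,2) → (2,2) → (2,1)]; open=[(0,2) g=4 f=9, (0,3) g=3 f=9, (0,4) g=2 f=9, (0,5) g=1 f=9, (2,3) g=3 f=7, (2,4) g=2 f=7, (2,5) g=1 f=7, (3,1) g=6 f=7, (3,2) g=5 f=7]; closed=[(1,2), (1,3), (1,4), (1,5), (2,1), (2,2)]

step 1: expand (1,4) (f=7, h=6) → closed; open now [(0,4) g=2 f=9, (0,5) g=1 f=9, (1,3) g=2 f=7, (2,4) g=2 f=7, (2,5) g=1 f=7]
step 2: expand (1,3) (f=7, h=5) → closed; open now [(0,3) g=3 f=9, (0,4) g=2 f=9, (0,5) g=1 f=9, (1,2) g=3 f=7, (2,3) g=3 f=7, (2,4) g=2 f=7, (2,5) g=1 f=7]
step 3: expand (1,2) (f=7, h=4) → closed; open now [(0,2) g=4 f=9, (0,3) g=3 f=9, (0,4) g=2 f=9, (0,5) g=1 f=9, (2,2) g=4 f=7, (2,3) g=3 f=7, (2,4) g=2 f=7, (2,5) g=1 f=7]
step 4: expand (2,2) (f=7, h=3) → closed; open now [(0,2) g=4 f=9, (0,3) g=3 f=9, (0,4) g=2 f=9, (0,5) g=1 f=9, (2,1) g=5 f=7, (2,3) g=3 f=7, (2,4) g=2 f=7, (2,5) g=1 f=7, (3,2) g=5 f=7]
step 5: expand (2,1) (f=7, h=2) → closed; open now [(0,2) g=4 f=9, (0,3) g=3 f=9, (0,4) g=2 f=9, (0,5) g=1 f=9, (2,3) g=3 f=7, (2,4) g=2 f=7, (2,5) g=1 f=7, (3,1) g=6 f=7, (3,2) g=5 f=7]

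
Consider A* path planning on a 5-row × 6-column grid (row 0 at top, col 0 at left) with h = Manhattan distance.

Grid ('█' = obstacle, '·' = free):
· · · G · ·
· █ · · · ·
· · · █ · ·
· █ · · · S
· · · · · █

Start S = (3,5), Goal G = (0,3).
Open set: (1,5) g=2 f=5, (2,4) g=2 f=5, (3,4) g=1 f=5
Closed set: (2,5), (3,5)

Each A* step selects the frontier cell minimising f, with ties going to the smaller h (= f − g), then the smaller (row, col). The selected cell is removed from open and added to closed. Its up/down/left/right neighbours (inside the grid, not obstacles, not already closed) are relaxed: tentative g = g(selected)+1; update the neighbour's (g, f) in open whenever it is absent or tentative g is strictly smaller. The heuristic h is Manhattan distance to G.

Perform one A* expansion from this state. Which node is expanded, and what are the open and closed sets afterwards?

expanded=(1,5); open=[(0,5) g=3 f=5, (1,4) g=3 f=5, (2,4) g=2 f=5, (3,4) g=1 f=5]; closed=[(1,5), (2,5), (3,5)]

step 1: expand (1,5) (f=5, h=3) → closed; open now [(0,5) g=3 f=5, (1,4) g=3 f=5, (2,4) g=2 f=5, (3,4) g=1 f=5]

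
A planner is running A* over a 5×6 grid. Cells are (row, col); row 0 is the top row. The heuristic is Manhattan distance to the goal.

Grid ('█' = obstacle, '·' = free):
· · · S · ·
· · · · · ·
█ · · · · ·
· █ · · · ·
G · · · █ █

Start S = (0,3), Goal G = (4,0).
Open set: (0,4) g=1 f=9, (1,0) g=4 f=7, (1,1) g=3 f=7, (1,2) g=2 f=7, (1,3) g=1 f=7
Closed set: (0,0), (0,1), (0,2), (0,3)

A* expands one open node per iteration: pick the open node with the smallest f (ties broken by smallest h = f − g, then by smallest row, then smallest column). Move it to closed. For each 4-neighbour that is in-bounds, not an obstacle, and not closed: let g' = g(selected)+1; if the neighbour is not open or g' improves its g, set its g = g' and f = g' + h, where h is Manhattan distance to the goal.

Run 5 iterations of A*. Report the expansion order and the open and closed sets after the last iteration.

step 1: expand (1,0) (f=7, h=3) → closed; open now [(0,4) g=1 f=9, (1,1) g=3 f=7, (1,2) g=2 f=7, (1,3) g=1 f=7]
step 2: expand (1,1) (f=7, h=4) → closed; open now [(0,4) g=1 f=9, (1,2) g=2 f=7, (1,3) g=1 f=7, (2,1) g=4 f=7]
step 3: expand (2,1) (f=7, h=3) → closed; open now [(0,4) g=1 f=9, (1,2) g=2 f=7, (1,3) g=1 f=7, (2,2) g=5 f=9]
step 4: expand (1,2) (f=7, h=5) → closed; open now [(0,4) g=1 f=9, (1,3) g=1 f=7, (2,2) g=3 f=7]
step 5: expand (2,2) (f=7, h=4) → closed; open now [(0,4) g=1 f=9, (1,3) g=1 f=7, (2,3) g=4 f=9, (3,2) g=4 f=7]

order=[(1,0) → (1,1) → (2,1) → (1,2) → (2,2)]; open=[(0,4) g=1 f=9, (1,3) g=1 f=7, (2,3) g=4 f=9, (3,2) g=4 f=7]; closed=[(0,0), (0,1), (0,2), (0,3), (1,0), (1,1), (1,2), (2,1), (2,2)]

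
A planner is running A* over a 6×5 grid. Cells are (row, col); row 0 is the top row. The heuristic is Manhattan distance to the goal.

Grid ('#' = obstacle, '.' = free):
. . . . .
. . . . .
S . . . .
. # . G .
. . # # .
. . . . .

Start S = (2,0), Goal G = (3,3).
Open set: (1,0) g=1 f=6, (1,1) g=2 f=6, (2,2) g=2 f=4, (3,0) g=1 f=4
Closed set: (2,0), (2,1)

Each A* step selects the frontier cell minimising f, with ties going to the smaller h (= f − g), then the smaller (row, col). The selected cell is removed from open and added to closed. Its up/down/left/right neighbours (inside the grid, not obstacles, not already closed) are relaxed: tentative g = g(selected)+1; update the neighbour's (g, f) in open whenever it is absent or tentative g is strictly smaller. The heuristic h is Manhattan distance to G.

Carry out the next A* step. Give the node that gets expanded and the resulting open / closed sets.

step 1: expand (2,2) (f=4, h=2) → closed; open now [(1,0) g=1 f=6, (1,1) g=2 f=6, (1,2) g=3 f=6, (2,3) g=3 f=4, (3,0) g=1 f=4, (3,2) g=3 f=4]

expanded=(2,2); open=[(1,0) g=1 f=6, (1,1) g=2 f=6, (1,2) g=3 f=6, (2,3) g=3 f=4, (3,0) g=1 f=4, (3,2) g=3 f=4]; closed=[(2,0), (2,1), (2,2)]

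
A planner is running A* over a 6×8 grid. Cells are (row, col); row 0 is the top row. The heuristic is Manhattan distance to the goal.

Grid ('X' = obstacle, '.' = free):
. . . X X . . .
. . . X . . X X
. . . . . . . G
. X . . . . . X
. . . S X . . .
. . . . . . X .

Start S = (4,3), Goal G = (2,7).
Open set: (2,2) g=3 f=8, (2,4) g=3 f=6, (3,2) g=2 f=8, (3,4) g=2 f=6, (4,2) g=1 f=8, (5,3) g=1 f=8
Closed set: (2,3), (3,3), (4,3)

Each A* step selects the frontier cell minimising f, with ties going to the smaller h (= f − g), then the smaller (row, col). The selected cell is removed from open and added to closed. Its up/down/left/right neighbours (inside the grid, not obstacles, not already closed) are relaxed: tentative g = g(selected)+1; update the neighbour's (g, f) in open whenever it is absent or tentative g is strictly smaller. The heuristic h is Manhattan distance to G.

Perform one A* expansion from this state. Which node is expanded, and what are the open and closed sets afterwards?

expanded=(2,4); open=[(1,4) g=4 f=8, (2,2) g=3 f=8, (2,5) g=4 f=6, (3,2) g=2 f=8, (3,4) g=2 f=6, (4,2) g=1 f=8, (5,3) g=1 f=8]; closed=[(2,3), (2,4), (3,3), (4,3)]

step 1: expand (2,4) (f=6, h=3) → closed; open now [(1,4) g=4 f=8, (2,2) g=3 f=8, (2,5) g=4 f=6, (3,2) g=2 f=8, (3,4) g=2 f=6, (4,2) g=1 f=8, (5,3) g=1 f=8]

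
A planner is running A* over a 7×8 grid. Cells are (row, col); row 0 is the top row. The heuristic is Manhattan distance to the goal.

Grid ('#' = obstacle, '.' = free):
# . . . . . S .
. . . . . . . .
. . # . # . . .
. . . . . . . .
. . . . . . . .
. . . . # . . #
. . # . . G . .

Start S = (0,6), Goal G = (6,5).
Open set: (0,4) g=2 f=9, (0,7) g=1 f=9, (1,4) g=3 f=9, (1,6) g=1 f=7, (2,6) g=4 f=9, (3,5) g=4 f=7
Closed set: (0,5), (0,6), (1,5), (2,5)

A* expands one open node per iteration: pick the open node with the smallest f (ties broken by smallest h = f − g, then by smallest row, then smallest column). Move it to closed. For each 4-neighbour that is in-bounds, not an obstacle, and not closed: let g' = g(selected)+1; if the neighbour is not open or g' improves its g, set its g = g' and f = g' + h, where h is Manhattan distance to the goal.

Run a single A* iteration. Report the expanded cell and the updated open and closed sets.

expanded=(3,5); open=[(0,4) g=2 f=9, (0,7) g=1 f=9, (1,4) g=3 f=9, (1,6) g=1 f=7, (2,6) g=4 f=9, (3,4) g=5 f=9, (3,6) g=5 f=9, (4,5) g=5 f=7]; closed=[(0,5), (0,6), (1,5), (2,5), (3,5)]

step 1: expand (3,5) (f=7, h=3) → closed; open now [(0,4) g=2 f=9, (0,7) g=1 f=9, (1,4) g=3 f=9, (1,6) g=1 f=7, (2,6) g=4 f=9, (3,4) g=5 f=9, (3,6) g=5 f=9, (4,5) g=5 f=7]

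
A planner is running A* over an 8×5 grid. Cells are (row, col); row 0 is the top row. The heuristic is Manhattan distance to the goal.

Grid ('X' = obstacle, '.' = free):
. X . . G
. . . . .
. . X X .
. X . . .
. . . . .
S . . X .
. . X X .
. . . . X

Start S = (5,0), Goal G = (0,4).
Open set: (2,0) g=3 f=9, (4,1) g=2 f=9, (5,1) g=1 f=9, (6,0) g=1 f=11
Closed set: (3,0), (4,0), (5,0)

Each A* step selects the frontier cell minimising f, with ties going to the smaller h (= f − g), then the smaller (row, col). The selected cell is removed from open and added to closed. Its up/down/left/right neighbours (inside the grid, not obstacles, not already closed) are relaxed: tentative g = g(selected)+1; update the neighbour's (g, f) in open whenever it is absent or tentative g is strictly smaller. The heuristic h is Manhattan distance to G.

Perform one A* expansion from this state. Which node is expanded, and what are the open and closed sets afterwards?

step 1: expand (2,0) (f=9, h=6) → closed; open now [(1,0) g=4 f=9, (2,1) g=4 f=9, (4,1) g=2 f=9, (5,1) g=1 f=9, (6,0) g=1 f=11]

expanded=(2,0); open=[(1,0) g=4 f=9, (2,1) g=4 f=9, (4,1) g=2 f=9, (5,1) g=1 f=9, (6,0) g=1 f=11]; closed=[(2,0), (3,0), (4,0), (5,0)]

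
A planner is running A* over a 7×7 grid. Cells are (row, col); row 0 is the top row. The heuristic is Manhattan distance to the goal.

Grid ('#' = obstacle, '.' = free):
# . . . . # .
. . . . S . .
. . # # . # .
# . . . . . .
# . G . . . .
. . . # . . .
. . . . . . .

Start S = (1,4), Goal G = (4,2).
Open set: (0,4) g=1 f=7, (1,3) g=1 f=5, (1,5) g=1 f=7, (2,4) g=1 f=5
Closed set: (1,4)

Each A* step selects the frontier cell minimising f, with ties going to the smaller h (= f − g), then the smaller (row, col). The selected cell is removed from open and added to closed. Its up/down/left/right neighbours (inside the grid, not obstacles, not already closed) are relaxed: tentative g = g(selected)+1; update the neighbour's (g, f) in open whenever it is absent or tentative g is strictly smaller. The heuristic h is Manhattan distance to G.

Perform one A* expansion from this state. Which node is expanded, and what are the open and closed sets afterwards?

expanded=(1,3); open=[(0,3) g=2 f=7, (0,4) g=1 f=7, (1,2) g=2 f=5, (1,5) g=1 f=7, (2,4) g=1 f=5]; closed=[(1,3), (1,4)]

step 1: expand (1,3) (f=5, h=4) → closed; open now [(0,3) g=2 f=7, (0,4) g=1 f=7, (1,2) g=2 f=5, (1,5) g=1 f=7, (2,4) g=1 f=5]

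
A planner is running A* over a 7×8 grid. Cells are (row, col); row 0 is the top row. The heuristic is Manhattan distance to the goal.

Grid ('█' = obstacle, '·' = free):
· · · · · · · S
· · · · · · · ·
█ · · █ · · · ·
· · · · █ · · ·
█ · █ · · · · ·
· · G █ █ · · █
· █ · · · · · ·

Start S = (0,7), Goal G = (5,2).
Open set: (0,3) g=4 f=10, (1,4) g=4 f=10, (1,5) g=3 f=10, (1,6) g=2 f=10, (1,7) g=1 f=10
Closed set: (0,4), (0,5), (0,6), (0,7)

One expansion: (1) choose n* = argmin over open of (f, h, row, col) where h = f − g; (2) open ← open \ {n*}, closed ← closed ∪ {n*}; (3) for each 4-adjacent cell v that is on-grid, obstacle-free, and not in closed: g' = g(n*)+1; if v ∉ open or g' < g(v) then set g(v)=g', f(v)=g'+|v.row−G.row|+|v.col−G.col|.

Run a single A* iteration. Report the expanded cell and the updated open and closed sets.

step 1: expand (0,3) (f=10, h=6) → closed; open now [(0,2) g=5 f=10, (1,3) g=5 f=10, (1,4) g=4 f=10, (1,5) g=3 f=10, (1,6) g=2 f=10, (1,7) g=1 f=10]

expanded=(0,3); open=[(0,2) g=5 f=10, (1,3) g=5 f=10, (1,4) g=4 f=10, (1,5) g=3 f=10, (1,6) g=2 f=10, (1,7) g=1 f=10]; closed=[(0,3), (0,4), (0,5), (0,6), (0,7)]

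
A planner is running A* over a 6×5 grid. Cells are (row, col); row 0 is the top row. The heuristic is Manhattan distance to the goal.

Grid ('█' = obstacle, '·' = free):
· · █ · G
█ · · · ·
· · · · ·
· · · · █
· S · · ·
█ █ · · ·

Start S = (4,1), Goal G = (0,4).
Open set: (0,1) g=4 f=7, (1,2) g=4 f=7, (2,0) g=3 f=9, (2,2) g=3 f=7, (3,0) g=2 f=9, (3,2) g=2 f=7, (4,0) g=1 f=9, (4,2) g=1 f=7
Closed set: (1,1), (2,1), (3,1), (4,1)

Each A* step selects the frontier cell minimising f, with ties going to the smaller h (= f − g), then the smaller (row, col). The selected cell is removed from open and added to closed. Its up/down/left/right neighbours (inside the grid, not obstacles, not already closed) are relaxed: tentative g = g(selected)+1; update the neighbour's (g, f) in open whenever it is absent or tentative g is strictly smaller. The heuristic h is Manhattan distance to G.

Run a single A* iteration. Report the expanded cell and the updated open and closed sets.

step 1: expand (0,1) (f=7, h=3) → closed; open now [(0,0) g=5 f=9, (1,2) g=4 f=7, (2,0) g=3 f=9, (2,2) g=3 f=7, (3,0) g=2 f=9, (3,2) g=2 f=7, (4,0) g=1 f=9, (4,2) g=1 f=7]

expanded=(0,1); open=[(0,0) g=5 f=9, (1,2) g=4 f=7, (2,0) g=3 f=9, (2,2) g=3 f=7, (3,0) g=2 f=9, (3,2) g=2 f=7, (4,0) g=1 f=9, (4,2) g=1 f=7]; closed=[(0,1), (1,1), (2,1), (3,1), (4,1)]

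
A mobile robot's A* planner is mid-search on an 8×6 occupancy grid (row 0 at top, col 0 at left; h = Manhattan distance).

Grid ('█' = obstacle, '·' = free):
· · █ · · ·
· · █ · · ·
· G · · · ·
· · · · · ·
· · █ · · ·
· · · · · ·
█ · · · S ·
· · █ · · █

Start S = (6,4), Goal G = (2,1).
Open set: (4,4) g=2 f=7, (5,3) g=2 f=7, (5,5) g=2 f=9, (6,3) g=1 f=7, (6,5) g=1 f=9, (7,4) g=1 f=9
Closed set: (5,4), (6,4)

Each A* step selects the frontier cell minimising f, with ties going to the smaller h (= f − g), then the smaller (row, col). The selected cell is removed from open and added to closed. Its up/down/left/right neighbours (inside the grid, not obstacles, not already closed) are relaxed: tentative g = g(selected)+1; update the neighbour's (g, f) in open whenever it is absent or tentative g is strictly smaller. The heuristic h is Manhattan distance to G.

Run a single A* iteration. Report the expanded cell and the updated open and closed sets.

step 1: expand (4,4) (f=7, h=5) → closed; open now [(3,4) g=3 f=7, (4,3) g=3 f=7, (4,5) g=3 f=9, (5,3) g=2 f=7, (5,5) g=2 f=9, (6,3) g=1 f=7, (6,5) g=1 f=9, (7,4) g=1 f=9]

expanded=(4,4); open=[(3,4) g=3 f=7, (4,3) g=3 f=7, (4,5) g=3 f=9, (5,3) g=2 f=7, (5,5) g=2 f=9, (6,3) g=1 f=7, (6,5) g=1 f=9, (7,4) g=1 f=9]; closed=[(4,4), (5,4), (6,4)]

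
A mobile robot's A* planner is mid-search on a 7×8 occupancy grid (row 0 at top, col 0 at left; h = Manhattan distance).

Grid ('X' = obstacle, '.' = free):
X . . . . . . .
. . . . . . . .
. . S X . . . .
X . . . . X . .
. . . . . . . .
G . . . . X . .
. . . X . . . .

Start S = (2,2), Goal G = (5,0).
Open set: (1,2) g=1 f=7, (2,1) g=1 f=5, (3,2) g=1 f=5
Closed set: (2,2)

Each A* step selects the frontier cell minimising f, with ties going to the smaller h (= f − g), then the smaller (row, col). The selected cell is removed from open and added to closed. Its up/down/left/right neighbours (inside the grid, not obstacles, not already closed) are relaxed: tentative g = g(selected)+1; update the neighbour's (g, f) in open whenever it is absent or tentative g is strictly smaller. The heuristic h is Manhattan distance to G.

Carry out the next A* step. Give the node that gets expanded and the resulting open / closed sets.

expanded=(2,1); open=[(1,1) g=2 f=7, (1,2) g=1 f=7, (2,0) g=2 f=5, (3,1) g=2 f=5, (3,2) g=1 f=5]; closed=[(2,1), (2,2)]

step 1: expand (2,1) (f=5, h=4) → closed; open now [(1,1) g=2 f=7, (1,2) g=1 f=7, (2,0) g=2 f=5, (3,1) g=2 f=5, (3,2) g=1 f=5]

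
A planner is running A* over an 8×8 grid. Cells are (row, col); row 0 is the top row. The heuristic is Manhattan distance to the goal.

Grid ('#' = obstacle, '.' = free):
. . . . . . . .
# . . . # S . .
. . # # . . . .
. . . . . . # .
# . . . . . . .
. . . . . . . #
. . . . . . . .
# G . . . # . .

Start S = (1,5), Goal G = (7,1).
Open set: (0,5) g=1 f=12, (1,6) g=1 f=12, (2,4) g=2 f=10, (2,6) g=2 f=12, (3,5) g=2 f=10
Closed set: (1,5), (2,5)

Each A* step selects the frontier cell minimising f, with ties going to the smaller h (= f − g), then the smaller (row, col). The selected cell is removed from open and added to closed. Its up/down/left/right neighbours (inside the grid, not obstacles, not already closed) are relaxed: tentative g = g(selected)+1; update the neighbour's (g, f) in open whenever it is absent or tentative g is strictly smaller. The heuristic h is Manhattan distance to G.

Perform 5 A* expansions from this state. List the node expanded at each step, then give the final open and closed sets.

order=[(2,4) → (3,4) → (3,3) → (3,2) → (3,1)]; open=[(0,5) g=1 f=12, (1,6) g=1 f=12, (2,1) g=7 f=12, (2,6) g=2 f=12, (3,0) g=7 f=12, (3,5) g=2 f=10, (4,1) g=7 f=10, (4,2) g=6 f=10, (4,3) g=5 f=10, (4,4) g=4 f=10]; closed=[(1,5), (2,4), (2,5), (3,1), (3,2), (3,3), (3,4)]

step 1: expand (2,4) (f=10, h=8) → closed; open now [(0,5) g=1 f=12, (1,6) g=1 f=12, (2,6) g=2 f=12, (3,4) g=3 f=10, (3,5) g=2 f=10]
step 2: expand (3,4) (f=10, h=7) → closed; open now [(0,5) g=1 f=12, (1,6) g=1 f=12, (2,6) g=2 f=12, (3,3) g=4 f=10, (3,5) g=2 f=10, (4,4) g=4 f=10]
step 3: expand (3,3) (f=10, h=6) → closed; open now [(0,5) g=1 f=12, (1,6) g=1 f=12, (2,6) g=2 f=12, (3,2) g=5 f=10, (3,5) g=2 f=10, (4,3) g=5 f=10, (4,4) g=4 f=10]
step 4: expand (3,2) (f=10, h=5) → closed; open now [(0,5) g=1 f=12, (1,6) g=1 f=12, (2,6) g=2 f=12, (3,1) g=6 f=10, (3,5) g=2 f=10, (4,2) g=6 f=10, (4,3) g=5 f=10, (4,4) g=4 f=10]
step 5: expand (3,1) (f=10, h=4) → closed; open now [(0,5) g=1 f=12, (1,6) g=1 f=12, (2,1) g=7 f=12, (2,6) g=2 f=12, (3,0) g=7 f=12, (3,5) g=2 f=10, (4,1) g=7 f=10, (4,2) g=6 f=10, (4,3) g=5 f=10, (4,4) g=4 f=10]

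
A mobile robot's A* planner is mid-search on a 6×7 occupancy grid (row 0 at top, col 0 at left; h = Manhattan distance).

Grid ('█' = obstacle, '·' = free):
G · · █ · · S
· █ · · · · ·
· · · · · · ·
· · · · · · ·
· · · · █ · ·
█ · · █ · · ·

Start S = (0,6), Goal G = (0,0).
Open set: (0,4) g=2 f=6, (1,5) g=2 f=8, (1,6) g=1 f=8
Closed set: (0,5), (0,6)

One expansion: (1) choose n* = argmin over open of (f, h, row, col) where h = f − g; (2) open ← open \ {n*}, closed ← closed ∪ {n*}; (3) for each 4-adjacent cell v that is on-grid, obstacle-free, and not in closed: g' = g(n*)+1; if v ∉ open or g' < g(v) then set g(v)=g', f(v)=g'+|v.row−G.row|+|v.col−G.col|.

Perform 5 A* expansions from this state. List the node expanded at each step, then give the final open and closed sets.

step 1: expand (0,4) (f=6, h=4) → closed; open now [(1,4) g=3 f=8, (1,5) g=2 f=8, (1,6) g=1 f=8]
step 2: expand (1,4) (f=8, h=5) → closed; open now [(1,3) g=4 f=8, (1,5) g=2 f=8, (1,6) g=1 f=8, (2,4) g=4 f=10]
step 3: expand (1,3) (f=8, h=4) → closed; open now [(1,2) g=5 f=8, (1,5) g=2 f=8, (1,6) g=1 f=8, (2,3) g=5 f=10, (2,4) g=4 f=10]
step 4: expand (1,2) (f=8, h=3) → closed; open now [(0,2) g=6 f=8, (1,5) g=2 f=8, (1,6) g=1 f=8, (2,2) g=6 f=10, (2,3) g=5 f=10, (2,4) g=4 f=10]
step 5: expand (0,2) (f=8, h=2) → closed; open now [(0,1) g=7 f=8, (1,5) g=2 f=8, (1,6) g=1 f=8, (2,2) g=6 f=10, (2,3) g=5 f=10, (2,4) g=4 f=10]

order=[(0,4) → (1,4) → (1,3) → (1,2) → (0,2)]; open=[(0,1) g=7 f=8, (1,5) g=2 f=8, (1,6) g=1 f=8, (2,2) g=6 f=10, (2,3) g=5 f=10, (2,4) g=4 f=10]; closed=[(0,2), (0,4), (0,5), (0,6), (1,2), (1,3), (1,4)]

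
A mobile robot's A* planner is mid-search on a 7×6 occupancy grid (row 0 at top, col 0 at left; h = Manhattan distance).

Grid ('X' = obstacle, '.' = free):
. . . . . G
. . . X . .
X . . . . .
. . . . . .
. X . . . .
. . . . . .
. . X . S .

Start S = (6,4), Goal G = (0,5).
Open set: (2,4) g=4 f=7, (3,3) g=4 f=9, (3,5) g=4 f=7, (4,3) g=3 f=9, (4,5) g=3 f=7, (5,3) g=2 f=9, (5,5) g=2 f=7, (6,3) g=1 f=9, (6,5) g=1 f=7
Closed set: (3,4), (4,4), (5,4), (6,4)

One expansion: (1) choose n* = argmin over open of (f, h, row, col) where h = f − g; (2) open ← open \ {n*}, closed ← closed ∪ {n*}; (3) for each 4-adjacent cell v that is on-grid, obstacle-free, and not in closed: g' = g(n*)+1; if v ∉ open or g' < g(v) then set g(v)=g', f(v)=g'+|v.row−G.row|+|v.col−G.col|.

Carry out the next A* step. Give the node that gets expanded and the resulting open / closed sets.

expanded=(2,4); open=[(1,4) g=5 f=7, (2,3) g=5 f=9, (2,5) g=5 f=7, (3,3) g=4 f=9, (3,5) g=4 f=7, (4,3) g=3 f=9, (4,5) g=3 f=7, (5,3) g=2 f=9, (5,5) g=2 f=7, (6,3) g=1 f=9, (6,5) g=1 f=7]; closed=[(2,4), (3,4), (4,4), (5,4), (6,4)]

step 1: expand (2,4) (f=7, h=3) → closed; open now [(1,4) g=5 f=7, (2,3) g=5 f=9, (2,5) g=5 f=7, (3,3) g=4 f=9, (3,5) g=4 f=7, (4,3) g=3 f=9, (4,5) g=3 f=7, (5,3) g=2 f=9, (5,5) g=2 f=7, (6,3) g=1 f=9, (6,5) g=1 f=7]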